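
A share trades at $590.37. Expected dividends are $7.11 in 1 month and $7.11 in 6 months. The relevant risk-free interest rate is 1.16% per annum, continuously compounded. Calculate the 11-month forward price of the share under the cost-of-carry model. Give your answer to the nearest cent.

$582.36

PV(dividends) I = 7.11·e^(−0.0116·1/12) + 7.11·e^(−0.0116·6/12)
I = 7.1031 + 7.0689 = 14.1720
F = (S − I)·e^(rT) = (590.37 − 14.1720) · e^(0.0116·11/12)
= 576.1980 · e^0.010633 = 576.1980 × 1.010690 = $582.36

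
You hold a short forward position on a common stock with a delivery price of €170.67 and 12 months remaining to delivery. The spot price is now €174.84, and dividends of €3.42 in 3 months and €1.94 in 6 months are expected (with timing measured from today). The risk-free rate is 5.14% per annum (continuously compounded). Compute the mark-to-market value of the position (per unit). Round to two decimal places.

-€7.45

PV(remaining dividends) I = 3.42·e^(−0.0514·3/12) + 1.94·e^(−0.0514·6/12) = 5.2671
Current forward F = (S − I)·e^(rT) = (174.84 − 5.2671)·e^(0.0514·12/12) = 169.5729 × 1.052744 = 178.5169
Value (long) = (F − K)·e^(−rT) = (178.5169 − 170.67) × 0.949899 = 7.4538
Short position value = −(long value) = -€7.45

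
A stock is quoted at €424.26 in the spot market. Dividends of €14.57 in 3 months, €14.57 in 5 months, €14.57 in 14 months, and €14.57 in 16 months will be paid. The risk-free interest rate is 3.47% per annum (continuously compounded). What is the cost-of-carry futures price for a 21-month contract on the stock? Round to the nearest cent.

€390.56

PV(dividends) I = 14.57·e^(−0.0347·3/12) + 14.57·e^(−0.0347·5/12) + 14.57·e^(−0.0347·14/12) + 14.57·e^(−0.0347·16/12)
I = 14.4442 + 14.3609 + 13.9919 + 13.9113 = 56.7083
F = (S − I)·e^(rT) = (424.26 − 56.7083) · e^(0.0347·21/12)
= 367.5517 · e^0.060725 = 367.5517 × 1.062607 = €390.56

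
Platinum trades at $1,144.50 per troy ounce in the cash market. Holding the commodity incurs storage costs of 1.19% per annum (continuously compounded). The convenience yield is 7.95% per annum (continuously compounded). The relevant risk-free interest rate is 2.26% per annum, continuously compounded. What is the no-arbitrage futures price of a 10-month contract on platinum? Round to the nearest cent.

Net carry = r + u − y = 0.0226 + 0.0119 − 0.0795 = -0.0450
F = S·e^((r+u−y)T) = 1144.50 · e^(-0.0450 × 10/12) = 1144.50 · e^-0.03750000
= 1144.50 × 0.96319442 = $1,102.38 per troy ounce

$1,102.38 per troy ounce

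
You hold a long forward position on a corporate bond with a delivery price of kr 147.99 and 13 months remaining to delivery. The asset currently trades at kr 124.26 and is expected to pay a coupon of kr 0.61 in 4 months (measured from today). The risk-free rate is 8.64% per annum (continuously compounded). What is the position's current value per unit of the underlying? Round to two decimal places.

PV(remaining coupons) I = 0.61·e^(−0.0864·4/12) = 0.5927
Current forward F = (S − I)·e^(rT) = (124.26 − 0.5927)·e^(0.0864·13/12) = 123.6673 × 1.098120 = 135.8015
Value (long) = (F − K)·e^(−rT) = (135.8015 − 147.99) × 0.910647 = -11.0994
Value = -kr 11.10

-kr 11.10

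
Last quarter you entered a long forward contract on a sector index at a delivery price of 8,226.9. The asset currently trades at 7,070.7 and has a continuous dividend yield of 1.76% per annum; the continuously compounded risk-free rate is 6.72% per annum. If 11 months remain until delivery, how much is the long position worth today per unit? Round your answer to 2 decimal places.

-777.87

Current fair forward for the remaining 11 months: F = S·e^((r − q)·T), (r − q) = 0.0672 − 0.0176 = 0.0496
F = 7070.7 · e^(0.0496 × 11/12) = 7070.7 × 1.04651612 = 7399.6015
Value of long forward = (F − K)·e^(−rT) = (7399.6015 − 8226.9) · e^(−0.0672·11/12)
= -827.2985 × 0.94025892 = -777.87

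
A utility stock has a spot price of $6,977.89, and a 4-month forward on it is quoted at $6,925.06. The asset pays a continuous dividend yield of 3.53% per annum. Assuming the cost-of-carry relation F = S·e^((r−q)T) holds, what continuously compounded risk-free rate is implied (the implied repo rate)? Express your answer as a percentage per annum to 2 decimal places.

1.25%

From F = S·e^((r−q)T): (r − q) = ln(F/S)/T
ln(6925.06/6977.89) = ln(0.992429) = -0.007600
(r − q) = -0.007600 / (4/12) = -0.022800
r = ln(F/S)/T + q = -0.022800 + 0.0353 = 0.012500
r = 1.25%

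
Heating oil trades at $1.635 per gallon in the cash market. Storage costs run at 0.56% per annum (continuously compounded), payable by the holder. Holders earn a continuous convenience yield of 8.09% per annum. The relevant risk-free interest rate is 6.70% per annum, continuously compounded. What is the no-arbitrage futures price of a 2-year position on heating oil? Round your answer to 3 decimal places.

$1.608 per gallon

Net carry = r + u − y = 0.0670 + 0.0056 − 0.0809 = -0.0083
F = S·e^((r+u−y)T) = 1.635 · e^(-0.0083 × 2) = 1.635 · e^-0.016600
= 1.635 × 0.983537 = $1.608 per gallon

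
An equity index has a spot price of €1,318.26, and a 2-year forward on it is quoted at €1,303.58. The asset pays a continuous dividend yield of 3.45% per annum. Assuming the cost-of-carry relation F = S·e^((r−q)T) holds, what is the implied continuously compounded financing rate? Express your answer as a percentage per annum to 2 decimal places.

2.89%

From F = S·e^((r−q)T): (r − q) = ln(F/S)/T
ln(1303.58/1318.26) = ln(0.988864) = -0.011198
(r − q) = -0.011198 / (2) = -0.005599
r = ln(F/S)/T + q = -0.005599 + 0.0345 = 0.028901
r = 2.89%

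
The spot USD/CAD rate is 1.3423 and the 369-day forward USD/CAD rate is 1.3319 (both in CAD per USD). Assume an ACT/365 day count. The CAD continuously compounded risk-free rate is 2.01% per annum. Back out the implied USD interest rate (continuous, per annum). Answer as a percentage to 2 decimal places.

2.78%

F = S·e^((r_CAD − r_USD)T) ⇒ r_USD = r_CAD − ln(F/S)/T
ln(1.3319/1.3423) = -0.007778; /(369/365) = -0.007694
r_USD = 0.0201 + 0.007694 = 0.027794
r_USD = 2.78%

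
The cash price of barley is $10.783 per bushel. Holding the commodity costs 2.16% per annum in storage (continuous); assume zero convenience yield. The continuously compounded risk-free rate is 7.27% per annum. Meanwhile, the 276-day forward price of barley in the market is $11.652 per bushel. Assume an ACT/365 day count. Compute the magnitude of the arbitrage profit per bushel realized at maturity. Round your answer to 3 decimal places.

Fair forward: F* = S·e^(carry·T), with carry = (r + u) = 0.0727 + 0.0216 = 0.0943
F* = 10.783 · e^(0.0943 × 276/365) = 10.783 · e^0.071306 = 10.783 × 1.073910 = $11.5800
Market $11.652 > fair $11.5800: forward overpriced → cash-and-carry (buy spot, short the forward).
At maturity, profit = |F_mkt − F*| = |11.652 − 11.5800| = $0.072 per bushel

$0.072 per bushel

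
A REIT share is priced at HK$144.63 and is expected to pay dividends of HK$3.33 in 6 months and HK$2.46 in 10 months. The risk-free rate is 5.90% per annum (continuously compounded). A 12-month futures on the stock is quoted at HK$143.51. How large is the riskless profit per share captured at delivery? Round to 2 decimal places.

PV(dividends) I = 3.33·e^(−0.0590·6/12) + 2.46·e^(−0.0590·10/12) = 5.5752
Fair futures F* = (S − I)·e^(rT) = (144.63 − 5.5752)·e^0.059000 = 139.0548 × 1.060775 = 147.5059
Market HK$143.51 < fair 147.5059: forward underpriced → reverse cash-and-carry (short the stock, invest proceeds at r, pay the dividends, go long the forward).
Profit at T = |F_mkt − F*| = |143.51 − 147.5059| = HK$4.00 per share

HK$4.00 per share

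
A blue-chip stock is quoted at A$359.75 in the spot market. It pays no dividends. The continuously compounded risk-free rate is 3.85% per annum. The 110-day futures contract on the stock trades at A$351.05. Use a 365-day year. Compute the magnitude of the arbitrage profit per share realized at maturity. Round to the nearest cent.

Fair futures: F* = S·e^(carry·T), with carry = r = 0.0385
F* = 359.75 · e^(0.0385 × 110/365) = 359.75 · e^0.011603 = 359.75 × 1.011671 = A$363.9486
Market A$351.05 < fair A$363.9486: forward underpriced → reverse cash-and-carry (short spot, go long the forward).
At maturity, profit = |F_mkt − F*| = |351.05 − 363.9486| = A$12.90 per share

A$12.90 per share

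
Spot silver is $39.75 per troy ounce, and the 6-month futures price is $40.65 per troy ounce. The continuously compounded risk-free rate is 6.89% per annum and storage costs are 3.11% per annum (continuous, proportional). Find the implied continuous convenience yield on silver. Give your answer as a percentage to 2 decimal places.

F = S·e^((r+u−y)T) ⇒ (r+u−y) = ln(F/S)/T
ln(40.65/39.75) = 0.022389; /T ⇒ 0.044778
y = r + u − ln(F/S)/T = 0.0689 + 0.0311 − 0.044778 = 0.055222
y = 5.52%

5.52%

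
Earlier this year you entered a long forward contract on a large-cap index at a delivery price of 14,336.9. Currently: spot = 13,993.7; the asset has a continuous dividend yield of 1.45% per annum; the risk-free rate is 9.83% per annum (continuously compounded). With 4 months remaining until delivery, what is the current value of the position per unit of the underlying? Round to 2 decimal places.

Current fair forward for the remaining 4 months: F = S·e^((r − q)·T), (r − q) = 0.0983 − 0.0145 = 0.0838
F = 13993.7 · e^(0.0838 × 4/12) = 13993.7 × 1.02832713 = 14390.1014
Value of long forward = (F − K)·e^(−rT) = (14390.1014 − 14336.9) · e^(−0.0983·4/12)
= 53.2014 × 0.96776434 = 51.49

51.49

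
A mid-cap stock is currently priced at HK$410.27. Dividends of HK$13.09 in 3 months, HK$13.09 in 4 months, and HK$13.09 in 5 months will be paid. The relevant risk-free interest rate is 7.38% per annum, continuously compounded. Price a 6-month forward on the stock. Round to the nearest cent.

HK$385.94

PV(dividends) I = 13.09·e^(−0.0738·3/12) + 13.09·e^(−0.0738·4/12) + 13.09·e^(−0.0738·5/12)
I = 12.8507 + 12.7719 + 12.6936 = 38.3162
F = (S − I)·e^(rT) = (410.27 − 38.3162) · e^(0.0738·6/12)
= 371.9538 · e^0.036900 = 371.9538 × 1.037589 = HK$385.94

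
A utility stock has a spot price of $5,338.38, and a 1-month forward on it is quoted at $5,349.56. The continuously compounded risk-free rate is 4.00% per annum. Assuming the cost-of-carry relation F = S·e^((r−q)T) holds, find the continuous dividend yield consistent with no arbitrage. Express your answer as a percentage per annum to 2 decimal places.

From F = S·e^((r−q)T): (r − q) = ln(F/S)/T
ln(5349.56/5338.38) = ln(1.002094) = 0.002092
(r − q) = 0.002092 / (1/12) = 0.025104
q = r − ln(F/S)/T = 0.0400 − 0.025104 = 0.014896
q = 1.49%

1.49%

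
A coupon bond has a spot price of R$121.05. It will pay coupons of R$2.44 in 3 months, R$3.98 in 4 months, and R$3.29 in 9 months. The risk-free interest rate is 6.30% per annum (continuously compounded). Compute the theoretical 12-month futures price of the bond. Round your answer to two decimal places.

R$118.87

PV(coupons) I = 2.44·e^(−0.0630·3/12) + 3.98·e^(−0.0630·4/12) + 3.29·e^(−0.0630·9/12)
I = 2.4019 + 3.8973 + 3.1382 = 9.4374
F = (S − I)·e^(rT) = (121.05 − 9.4374) · e^(0.0630·12/12)
= 111.6126 · e^0.063000 = 111.6126 × 1.065027 = R$118.87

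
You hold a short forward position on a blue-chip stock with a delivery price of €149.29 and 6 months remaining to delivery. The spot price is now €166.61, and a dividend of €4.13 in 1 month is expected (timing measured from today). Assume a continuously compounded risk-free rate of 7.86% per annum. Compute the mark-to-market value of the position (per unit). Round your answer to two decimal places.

-€18.97

PV(remaining dividends) I = 4.13·e^(−0.0786·1/12) = 4.1030
Current forward F = (S − I)·e^(rT) = (166.61 − 4.1030)·e^(0.0786·6/12) = 162.5070 × 1.040082 = 169.0206
Value (long) = (F − K)·e^(−rT) = (169.0206 − 149.29) × 0.961462 = 18.9702
Short position value = −(long value) = -€18.97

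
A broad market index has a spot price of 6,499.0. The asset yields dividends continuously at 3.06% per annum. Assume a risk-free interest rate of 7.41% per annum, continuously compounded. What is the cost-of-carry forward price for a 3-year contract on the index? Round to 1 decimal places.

7,404.9

F = S·e^((r − q)T) = 6499.0 · e^((0.0741 − 0.0306) × 3)
= 6499.0 · e^0.130500 = 6499.0 × 1.139398
F = 7,404.9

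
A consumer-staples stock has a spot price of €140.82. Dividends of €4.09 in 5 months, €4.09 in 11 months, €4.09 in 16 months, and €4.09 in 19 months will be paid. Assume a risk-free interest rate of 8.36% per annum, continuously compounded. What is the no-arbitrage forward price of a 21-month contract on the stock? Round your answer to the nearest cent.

€145.67

PV(dividends) I = 4.09·e^(−0.0836·5/12) + 4.09·e^(−0.0836·11/12) + 4.09·e^(−0.0836·16/12) + 4.09·e^(−0.0836·19/12)
I = 3.9500 + 3.7883 + 3.6586 + 3.5829 = 14.9798
F = (S − I)·e^(rT) = (140.82 − 14.9798) · e^(0.0836·21/12)
= 125.8402 · e^0.146300 = 125.8402 × 1.157543 = €145.67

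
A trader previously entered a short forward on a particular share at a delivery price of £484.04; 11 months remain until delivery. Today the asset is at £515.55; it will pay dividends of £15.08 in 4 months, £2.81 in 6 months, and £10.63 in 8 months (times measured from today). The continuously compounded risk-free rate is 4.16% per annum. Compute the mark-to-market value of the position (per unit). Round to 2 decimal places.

PV(remaining dividends) I = 15.08·e^(−0.0416·4/12) + 2.81·e^(−0.0416·6/12) + 10.63·e^(−0.0416·8/12) = 27.9637
Current forward F = (S − I)·e^(rT) = (515.55 − 27.9637)·e^(0.0416·11/12) = 487.5863 × 1.038870 = 506.5388
Value (long) = (F − K)·e^(−rT) = (506.5388 − 484.04) × 0.962585 = 21.6570
Short position value = −(long value) = -£21.66

-£21.66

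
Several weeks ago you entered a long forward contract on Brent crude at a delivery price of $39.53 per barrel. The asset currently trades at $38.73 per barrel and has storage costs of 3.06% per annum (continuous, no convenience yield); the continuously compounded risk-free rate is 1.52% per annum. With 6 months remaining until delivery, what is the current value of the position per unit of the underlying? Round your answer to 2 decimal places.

$0.10 per barrel

Current fair forward for the remaining 6 months: F = S·e^((r + u)·T), (r + u) = 0.0152 + 0.0306 = 0.0458
F = 38.73 · e^(0.0458 × 6/12) = 38.73 × 1.023164 = 39.6271
Value of long forward = (F − K)·e^(−rT) = (39.6271 − 39.53) · e^(−0.0152·6/12)
= 0.0971 × 0.992429 = 0.10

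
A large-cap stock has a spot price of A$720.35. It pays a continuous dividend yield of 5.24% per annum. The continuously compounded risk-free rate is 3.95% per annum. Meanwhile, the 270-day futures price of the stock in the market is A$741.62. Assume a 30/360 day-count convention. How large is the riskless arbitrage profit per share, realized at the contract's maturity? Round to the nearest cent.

Fair futures: F* = S·e^(carry·T), with carry = (r − q) = 0.0395 − 0.0524 = -0.0129
F* = 720.35 · e^(-0.0129 × 270/360) = 720.35 · e^-0.009675 = 720.35 × 0.990372 = A$713.4145
Market A$741.62 > fair A$713.4145: forward overpriced → cash-and-carry (buy spot, short the forward).
At maturity, profit = |F_mkt − F*| = |741.62 − 713.4145| = A$28.21 per share

A$28.21 per share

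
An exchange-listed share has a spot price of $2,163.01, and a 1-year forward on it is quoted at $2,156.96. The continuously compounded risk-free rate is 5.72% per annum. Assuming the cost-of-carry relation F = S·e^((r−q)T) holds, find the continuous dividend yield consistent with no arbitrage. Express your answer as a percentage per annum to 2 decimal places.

6.00%

From F = S·e^((r−q)T): (r − q) = ln(F/S)/T
ln(2156.96/2163.01) = ln(0.997203) = -0.002801
(r − q) = -0.002801 / (1) = -0.002801
q = r − ln(F/S)/T = 0.0572 + 0.002801 = 0.060001
q = 6.00%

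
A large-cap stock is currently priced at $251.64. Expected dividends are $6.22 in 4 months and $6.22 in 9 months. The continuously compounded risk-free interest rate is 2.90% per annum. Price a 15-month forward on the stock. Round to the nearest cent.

PV(dividends) I = 6.22·e^(−0.0290·4/12) + 6.22·e^(−0.0290·9/12)
I = 6.1602 + 6.0862 = 12.2464
F = (S − I)·e^(rT) = (251.64 − 12.2464) · e^(0.0290·15/12)
= 239.3936 · e^0.036250 = 239.3936 × 1.036915 = $248.23

$248.23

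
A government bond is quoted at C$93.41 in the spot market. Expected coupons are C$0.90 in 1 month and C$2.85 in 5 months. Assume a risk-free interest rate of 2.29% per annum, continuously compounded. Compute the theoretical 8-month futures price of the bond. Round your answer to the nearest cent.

PV(coupons) I = 0.90·e^(−0.0229·1/12) + 2.85·e^(−0.0229·5/12)
I = 0.8983 + 2.8229 = 3.7212
F = (S − I)·e^(rT) = (93.41 − 3.7212) · e^(0.0229·8/12)
= 89.6888 · e^0.015267 = 89.6888 × 1.015384 = C$91.07

C$91.07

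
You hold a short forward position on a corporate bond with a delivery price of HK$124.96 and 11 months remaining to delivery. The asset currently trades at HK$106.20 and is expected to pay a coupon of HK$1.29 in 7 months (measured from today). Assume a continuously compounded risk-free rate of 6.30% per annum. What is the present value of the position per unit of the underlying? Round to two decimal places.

HK$12.99

PV(remaining coupons) I = 1.29·e^(−0.0630·7/12) = 1.2435
Current forward F = (S − I)·e^(rT) = (106.20 − 1.2435)·e^(0.0630·11/12) = 104.9565 × 1.059450 = 111.1962
Value (long) = (F − K)·e^(−rT) = (111.1962 − 124.96) × 0.943886 = -12.9915
Short position value = −(long value) = HK$12.99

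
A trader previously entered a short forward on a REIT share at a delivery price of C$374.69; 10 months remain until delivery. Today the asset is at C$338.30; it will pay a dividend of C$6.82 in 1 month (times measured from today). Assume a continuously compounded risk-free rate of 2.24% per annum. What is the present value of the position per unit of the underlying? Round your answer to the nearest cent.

C$36.27

PV(remaining dividends) I = 6.82·e^(−0.0224·1/12) = 6.8073
Current forward F = (S − I)·e^(rT) = (338.30 − 6.8073)·e^(0.0224·10/12) = 331.4927 × 1.018842 = 337.7387
Value (long) = (F − K)·e^(−rT) = (337.7387 − 374.69) × 0.981506 = -36.2679
Short position value = −(long value) = C$36.27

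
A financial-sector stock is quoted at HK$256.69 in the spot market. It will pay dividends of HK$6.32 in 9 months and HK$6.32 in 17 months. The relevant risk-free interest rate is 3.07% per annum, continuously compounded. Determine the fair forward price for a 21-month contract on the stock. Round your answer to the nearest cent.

HK$257.96

PV(dividends) I = 6.32·e^(−0.0307·9/12) + 6.32·e^(−0.0307·17/12)
I = 6.1761 + 6.0510 = 12.2271
F = (S − I)·e^(rT) = (256.69 − 12.2271) · e^(0.0307·21/12)
= 244.4629 · e^0.053725 = 244.4629 × 1.055194 = HK$257.96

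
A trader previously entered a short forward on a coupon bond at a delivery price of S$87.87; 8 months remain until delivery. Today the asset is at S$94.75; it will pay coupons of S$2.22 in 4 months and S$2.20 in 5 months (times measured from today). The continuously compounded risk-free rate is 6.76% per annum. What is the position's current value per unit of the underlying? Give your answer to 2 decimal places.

PV(remaining coupons) I = 2.22·e^(−0.0676·4/12) + 2.20·e^(−0.0676·5/12) = 4.3094
Current forward F = (S − I)·e^(rT) = (94.75 − 4.3094)·e^(0.0676·8/12) = 90.4406 × 1.046098 = 94.6097
Value (long) = (F − K)·e^(−rT) = (94.6097 − 87.87) × 0.955934 = 6.4427
Short position value = −(long value) = -S$6.44

-S$6.44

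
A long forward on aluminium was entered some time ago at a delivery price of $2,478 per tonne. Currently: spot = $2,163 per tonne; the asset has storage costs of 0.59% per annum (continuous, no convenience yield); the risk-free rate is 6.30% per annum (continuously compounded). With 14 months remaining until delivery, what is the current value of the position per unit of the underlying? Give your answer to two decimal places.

-$124.46 per tonne

Current fair forward for the remaining 14 months: F = S·e^((r + u)·T), (r + u) = 0.0630 + 0.0059 = 0.0689
F = 2163 · e^(0.0689 × 14/12) = 2163 × 1.08370241 = 2344.0483
Value of long forward = (F − K)·e^(−rT) = (2344.0483 − 2478) · e^(−0.0630·14/12)
= -133.9517 × 0.92913615 = -124.46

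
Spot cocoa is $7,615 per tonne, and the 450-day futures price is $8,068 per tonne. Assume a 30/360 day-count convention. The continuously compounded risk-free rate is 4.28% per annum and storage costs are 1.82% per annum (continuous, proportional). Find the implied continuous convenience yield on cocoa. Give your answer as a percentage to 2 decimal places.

1.48%

F = S·e^((r+u−y)T) ⇒ (r+u−y) = ln(F/S)/T
ln(8068/7615) = 0.057786; /T ⇒ 0.046229
y = r + u − ln(F/S)/T = 0.0428 + 0.0182 − 0.046229 = 0.014771
y = 1.48%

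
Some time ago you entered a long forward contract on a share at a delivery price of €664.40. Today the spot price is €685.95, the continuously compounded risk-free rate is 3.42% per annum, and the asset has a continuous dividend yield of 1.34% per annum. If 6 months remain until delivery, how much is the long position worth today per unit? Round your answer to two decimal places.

Current fair forward for the remaining 6 months: F = S·e^((r − q)·T), (r − q) = 0.0342 − 0.0134 = 0.0208
F = 685.95 · e^(0.0208 × 6/12) = 685.95 × 1.010454 = 693.1209
Value of long forward = (F − K)·e^(−rT) = (693.1209 − 664.40) · e^(−0.0342·6/12)
= 28.7209 × 0.983045 = 28.23

€28.23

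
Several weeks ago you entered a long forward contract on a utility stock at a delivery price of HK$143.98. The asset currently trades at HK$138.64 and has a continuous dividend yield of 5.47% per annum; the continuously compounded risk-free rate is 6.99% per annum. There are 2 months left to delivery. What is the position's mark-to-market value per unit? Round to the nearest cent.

-HK$4.93

Current fair forward for the remaining 2 months: F = S·e^((r − q)·T), (r − q) = 0.0699 − 0.0547 = 0.0152
F = 138.64 · e^(0.0152 × 2/12) = 138.64 × 1.002537 = 138.9917
Value of long forward = (F − K)·e^(−rT) = (138.9917 − 143.98) · e^(−0.0699·2/12)
= -4.9883 × 0.988418 = -4.93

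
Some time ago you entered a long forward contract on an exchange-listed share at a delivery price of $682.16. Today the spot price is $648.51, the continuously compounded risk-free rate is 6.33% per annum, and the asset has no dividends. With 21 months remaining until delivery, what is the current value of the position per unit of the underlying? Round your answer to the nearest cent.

$37.88

Current fair forward for the remaining 21 months: F = S·e^(r·T), r = 0.0633
F = 648.51 · e^(0.0633 × 21/12) = 648.51 × 1.117144 = 724.4791
Value of long forward = (F − K)·e^(−rT) = (724.4791 − 682.16) · e^(−0.0633·21/12)
= 42.3191 × 0.895140 = 37.88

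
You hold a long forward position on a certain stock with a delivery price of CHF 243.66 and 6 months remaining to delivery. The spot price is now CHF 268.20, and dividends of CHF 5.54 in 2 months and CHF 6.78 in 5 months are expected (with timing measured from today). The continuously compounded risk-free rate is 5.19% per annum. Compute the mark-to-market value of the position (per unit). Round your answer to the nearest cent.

CHF 18.65

PV(remaining dividends) I = 5.54·e^(−0.0519·2/12) + 6.78·e^(−0.0519·5/12) = 12.1272
Current forward F = (S − I)·e^(rT) = (268.20 − 12.1272)·e^(0.0519·6/12) = 256.0728 × 1.026290 = 262.8050
Value (long) = (F − K)·e^(−rT) = (262.8050 − 243.66) × 0.974384 = 18.6546
Value = CHF 18.65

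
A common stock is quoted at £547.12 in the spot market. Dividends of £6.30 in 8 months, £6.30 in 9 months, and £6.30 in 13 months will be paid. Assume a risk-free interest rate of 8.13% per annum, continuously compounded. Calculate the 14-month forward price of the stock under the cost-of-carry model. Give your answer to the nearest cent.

PV(dividends) I = 6.30·e^(−0.0813·8/12) + 6.30·e^(−0.0813·9/12) + 6.30·e^(−0.0813·13/12)
I = 5.9676 + 5.9273 + 5.7689 = 17.6638
F = (S − I)·e^(rT) = (547.12 − 17.6638) · e^(0.0813·14/12)
= 529.4562 · e^0.094850 = 529.4562 × 1.099494 = £582.13

£582.13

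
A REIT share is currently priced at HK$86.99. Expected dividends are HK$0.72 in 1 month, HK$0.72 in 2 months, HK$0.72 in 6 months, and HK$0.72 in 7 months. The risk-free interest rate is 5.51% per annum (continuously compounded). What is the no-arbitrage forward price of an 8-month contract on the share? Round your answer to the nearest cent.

HK$87.31

PV(dividends) I = 0.72·e^(−0.0551·1/12) + 0.72·e^(−0.0551·2/12) + 0.72·e^(−0.0551·6/12) + 0.72·e^(−0.0551·7/12)
I = 0.7167 + 0.7134 + 0.7004 + 0.6972 = 2.8277
F = (S − I)·e^(rT) = (86.99 − 2.8277) · e^(0.0551·8/12)
= 84.1623 · e^0.036733 = 84.1623 × 1.037416 = HK$87.31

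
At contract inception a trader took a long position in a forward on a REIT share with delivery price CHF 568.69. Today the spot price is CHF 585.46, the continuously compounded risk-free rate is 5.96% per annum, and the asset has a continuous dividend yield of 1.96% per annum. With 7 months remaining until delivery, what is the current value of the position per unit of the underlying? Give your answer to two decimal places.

Current fair forward for the remaining 7 months: F = S·e^((r − q)·T), (r − q) = 0.0596 − 0.0196 = 0.0400
F = 585.46 · e^(0.0400 × 7/12) = 585.46 × 1.023608 = 599.2815
Value of long forward = (F − K)·e^(−rT) = (599.2815 − 568.69) · e^(−0.0596·7/12)
= 30.5915 × 0.965831 = 29.55

CHF 29.55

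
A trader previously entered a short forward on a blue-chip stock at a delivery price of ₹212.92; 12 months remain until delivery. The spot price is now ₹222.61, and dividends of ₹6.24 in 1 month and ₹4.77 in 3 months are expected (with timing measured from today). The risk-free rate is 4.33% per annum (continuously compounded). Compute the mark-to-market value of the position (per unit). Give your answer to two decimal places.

-₹7.78

PV(remaining dividends) I = 6.24·e^(−0.0433·1/12) + 4.77·e^(−0.0433·3/12) = 10.9362
Current forward F = (S − I)·e^(rT) = (222.61 − 10.9362)·e^(0.0433·12/12) = 211.6738 × 1.044251 = 221.0406
Value (long) = (F − K)·e^(−rT) = (221.0406 − 212.92) × 0.957624 = 7.7765
Short position value = −(long value) = -₹7.78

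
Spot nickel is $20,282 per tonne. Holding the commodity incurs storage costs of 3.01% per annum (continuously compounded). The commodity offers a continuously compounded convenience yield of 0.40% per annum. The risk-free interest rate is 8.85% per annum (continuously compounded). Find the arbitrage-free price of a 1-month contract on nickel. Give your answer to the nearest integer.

Net carry = r + u − y = 0.0885 + 0.0301 − 0.0040 = 0.1146
F = S·e^((r+u−y)T) = 20282 · e^(0.1146 × 1/12) = 20282 · e^0.009550
= 20282 × 1.009596 = $20,477 per tonne

$20,477 per tonne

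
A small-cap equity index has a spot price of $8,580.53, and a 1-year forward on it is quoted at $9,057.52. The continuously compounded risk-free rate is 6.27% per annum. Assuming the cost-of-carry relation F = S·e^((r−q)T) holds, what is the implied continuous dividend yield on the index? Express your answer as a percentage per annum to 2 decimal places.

0.86%

From F = S·e^((r−q)T): (r − q) = ln(F/S)/T
ln(9057.52/8580.53) = ln(1.055590) = 0.054100
(r − q) = 0.054100 / (1) = 0.054100
q = r − ln(F/S)/T = 0.0627 − 0.054100 = 0.008600
q = 0.86%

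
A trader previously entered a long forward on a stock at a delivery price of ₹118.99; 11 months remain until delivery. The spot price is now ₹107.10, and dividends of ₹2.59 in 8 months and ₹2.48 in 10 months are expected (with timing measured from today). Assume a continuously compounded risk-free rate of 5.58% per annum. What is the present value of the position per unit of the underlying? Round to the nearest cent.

PV(remaining dividends) I = 2.59·e^(−0.0558·8/12) + 2.48·e^(−0.0558·10/12) = 4.8627
Current forward F = (S − I)·e^(rT) = (107.10 − 4.8627)·e^(0.0558·11/12) = 102.2373 × 1.052481 = 107.6028
Value (long) = (F − K)·e^(−rT) = (107.6028 − 118.99) × 0.950136 = -10.8194
Value = -₹10.82

-₹10.82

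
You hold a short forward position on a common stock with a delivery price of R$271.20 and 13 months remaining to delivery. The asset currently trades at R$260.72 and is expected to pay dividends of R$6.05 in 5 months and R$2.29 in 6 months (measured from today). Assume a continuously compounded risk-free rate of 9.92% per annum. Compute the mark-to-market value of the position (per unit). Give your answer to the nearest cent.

-R$9.17

PV(remaining dividends) I = 6.05·e^(−0.0992·5/12) + 2.29·e^(−0.0992·6/12) = 7.9842
Current forward F = (S − I)·e^(rT) = (260.72 − 7.9842)·e^(0.0992·13/12) = 252.7358 × 1.113454 = 281.4097
Value (long) = (F − K)·e^(−rT) = (281.4097 − 271.20) × 0.898106 = 9.1694
Short position value = −(long value) = -R$9.17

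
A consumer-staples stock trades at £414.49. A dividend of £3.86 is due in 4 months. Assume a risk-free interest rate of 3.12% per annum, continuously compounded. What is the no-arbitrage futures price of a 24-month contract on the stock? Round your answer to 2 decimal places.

PV(dividends) I = 3.86·e^(−0.0312·4/12)
I = 3.8201
F = (S − I)·e^(rT) = (414.49 − 3.8201) · e^(0.0312·24/12)
= 410.6699 · e^0.062400 = 410.6699 × 1.064388 = £437.11

£437.11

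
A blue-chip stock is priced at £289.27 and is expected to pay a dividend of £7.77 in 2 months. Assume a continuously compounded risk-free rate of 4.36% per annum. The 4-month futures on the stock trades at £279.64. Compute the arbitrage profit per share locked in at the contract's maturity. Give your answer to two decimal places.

PV(dividends) I = 7.77·e^(−0.0436·2/12) = 7.7137
Fair futures F* = (S − I)·e^(rT) = (289.27 − 7.7137)·e^0.014533 = 281.5563 × 1.014639 = 285.6780
Market £279.64 < fair 285.6780: forward underpriced → reverse cash-and-carry (short the stock, invest proceeds at r, pay the dividends, go long the forward).
Profit at T = |F_mkt − F*| = |279.64 − 285.6780| = £6.04 per share

£6.04 per share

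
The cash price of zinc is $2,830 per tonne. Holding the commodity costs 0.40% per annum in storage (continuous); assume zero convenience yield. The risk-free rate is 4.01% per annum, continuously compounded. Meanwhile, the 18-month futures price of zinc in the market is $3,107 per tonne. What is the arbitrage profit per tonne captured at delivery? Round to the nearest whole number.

Fair futures: F* = S·e^(carry·T), with carry = (r + u) = 0.0401 + 0.0040 = 0.0441
F* = 2830 · e^(0.0441 × 18/12) = 2830 · e^0.066150 = 2830 × 1.068387 = $3023.5352
Market $3107 > fair $3023.5352: forward overpriced → cash-and-carry (buy spot, short the forward).
At maturity, profit = |F_mkt − F*| = |3107 − 3023.5352| = $83 per tonne

$83 per tonne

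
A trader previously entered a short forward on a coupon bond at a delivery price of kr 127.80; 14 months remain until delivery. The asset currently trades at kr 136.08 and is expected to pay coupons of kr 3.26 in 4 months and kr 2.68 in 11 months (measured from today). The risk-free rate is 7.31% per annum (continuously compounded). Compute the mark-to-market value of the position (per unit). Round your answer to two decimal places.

PV(remaining coupons) I = 3.26·e^(−0.0731·4/12) + 2.68·e^(−0.0731·11/12) = 5.6878
Current forward F = (S − I)·e^(rT) = (136.08 − 5.6878)·e^(0.0731·14/12) = 130.3922 × 1.089026 = 142.0005
Value (long) = (F − K)·e^(−rT) = (142.0005 − 127.80) × 0.918252 = 13.0396
Short position value = −(long value) = -kr 13.04

-kr 13.04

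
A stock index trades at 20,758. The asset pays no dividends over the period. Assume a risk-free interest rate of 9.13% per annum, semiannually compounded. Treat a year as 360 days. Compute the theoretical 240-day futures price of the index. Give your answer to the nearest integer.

22,031

F = S · (1+r/2)^(2T)
= 20758 × 1.061325
F = 22,031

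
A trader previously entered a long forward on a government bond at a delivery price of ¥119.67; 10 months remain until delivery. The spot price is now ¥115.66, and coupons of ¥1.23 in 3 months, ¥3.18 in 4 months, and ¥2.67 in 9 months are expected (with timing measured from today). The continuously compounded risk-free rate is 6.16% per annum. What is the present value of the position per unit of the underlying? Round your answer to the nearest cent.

-¥4.90

PV(remaining coupons) I = 1.23·e^(−0.0616·3/12) + 3.18·e^(−0.0616·4/12) + 2.67·e^(−0.0616·9/12) = 6.8760
Current forward F = (S − I)·e^(rT) = (115.66 − 6.8760)·e^(0.0616·10/12) = 108.7840 × 1.052674 = 114.5141
Value (long) = (F − K)·e^(−rT) = (114.5141 − 119.67) × 0.949962 = -4.8979
Value = -¥4.90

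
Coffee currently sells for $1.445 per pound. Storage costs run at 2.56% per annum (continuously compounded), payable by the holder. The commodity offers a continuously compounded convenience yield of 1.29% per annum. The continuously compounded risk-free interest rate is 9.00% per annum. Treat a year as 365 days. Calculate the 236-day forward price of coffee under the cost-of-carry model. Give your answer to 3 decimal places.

Net carry = r + u − y = 0.0900 + 0.0256 − 0.0129 = 0.1027
F = S·e^((r+u−y)T) = 1.445 · e^(0.1027 × 236/365) = 1.445 · e^0.066403
= 1.445 × 1.068657 = $1.544 per pound

$1.544 per pound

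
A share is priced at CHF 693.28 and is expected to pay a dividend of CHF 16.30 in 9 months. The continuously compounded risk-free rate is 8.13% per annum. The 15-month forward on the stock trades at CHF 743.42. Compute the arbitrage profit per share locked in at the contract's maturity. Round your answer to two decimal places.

PV(dividends) I = 16.30·e^(−0.0813·9/12) = 15.3358
Fair forward F* = (S − I)·e^(rT) = (693.28 − 15.3358)·e^0.101625 = 677.9442 × 1.106968 = 750.4625
Market CHF 743.42 < fair 750.4625: forward underpriced → reverse cash-and-carry (short the stock, invest proceeds at r, pay the dividends, go long the forward).
Profit at T = |F_mkt − F*| = |743.42 − 750.4625| = CHF 7.04 per share

CHF 7.04 per share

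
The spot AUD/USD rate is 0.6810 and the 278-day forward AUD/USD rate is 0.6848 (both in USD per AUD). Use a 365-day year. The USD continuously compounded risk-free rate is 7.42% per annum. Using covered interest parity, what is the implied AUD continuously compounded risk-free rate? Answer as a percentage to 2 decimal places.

6.69%

F = S·e^((r_USD − r_AUD)T) ⇒ r_AUD = r_USD − ln(F/S)/T
ln(0.6848/0.6810) = 0.005565; /(278/365) = 0.007307
r_AUD = 0.0742 − 0.007307 = 0.066893
r_AUD = 6.69%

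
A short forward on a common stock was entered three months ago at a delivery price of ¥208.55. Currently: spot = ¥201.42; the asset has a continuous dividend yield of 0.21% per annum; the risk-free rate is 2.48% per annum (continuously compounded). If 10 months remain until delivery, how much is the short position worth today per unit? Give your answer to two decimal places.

¥3.22

Current fair forward for the remaining 10 months: F = S·e^((r − q)·T), (r − q) = 0.0248 − 0.0021 = 0.0227
F = 201.42 · e^(0.0227 × 10/12) = 201.42 × 1.019097 = 205.2665
Value of long forward = (F − K)·e^(−rT) = (205.2665 − 208.55) · e^(−0.0248·10/12)
= -3.2835 × 0.979545 = -3.22
Short position value = −(long value) = ¥3.22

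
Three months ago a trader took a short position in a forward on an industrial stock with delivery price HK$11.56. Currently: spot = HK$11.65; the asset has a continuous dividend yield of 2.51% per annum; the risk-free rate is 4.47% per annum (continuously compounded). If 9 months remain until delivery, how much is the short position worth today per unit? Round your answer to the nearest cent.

Current fair forward for the remaining 9 months: F = S·e^((r − q)·T), (r − q) = 0.0447 − 0.0251 = 0.0196
F = 11.65 · e^(0.0196 × 9/12) = 11.65 × 1.014809 = 11.8225
Value of long forward = (F − K)·e^(−rT) = (11.8225 − 11.56) · e^(−0.0447·9/12)
= 0.2625 × 0.967031 = 0.25
Short position value = −(long value) = -HK$0.25

-HK$0.25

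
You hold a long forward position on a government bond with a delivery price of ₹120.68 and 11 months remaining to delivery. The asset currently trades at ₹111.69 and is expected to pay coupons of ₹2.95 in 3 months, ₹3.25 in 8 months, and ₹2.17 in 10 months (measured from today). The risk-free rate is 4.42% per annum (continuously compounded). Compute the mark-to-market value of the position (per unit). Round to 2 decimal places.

-₹12.36

PV(remaining coupons) I = 2.95·e^(−0.0442·3/12) + 3.25·e^(−0.0442·8/12) + 2.17·e^(−0.0442·10/12) = 8.1647
Current forward F = (S − I)·e^(rT) = (111.69 − 8.1647)·e^(0.0442·11/12) = 103.5253 × 1.041349 = 107.8060
Value (long) = (F − K)·e^(−rT) = (107.8060 − 120.68) × 0.960293 = -12.3628
Value = -₹12.36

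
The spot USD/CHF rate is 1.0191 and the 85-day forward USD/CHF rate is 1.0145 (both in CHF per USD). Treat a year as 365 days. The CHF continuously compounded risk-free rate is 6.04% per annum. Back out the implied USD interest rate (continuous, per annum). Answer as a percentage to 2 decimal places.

7.98%

F = S·e^((r_CHF − r_USD)T) ⇒ r_USD = r_CHF − ln(F/S)/T
ln(1.0145/1.0191) = -0.004524; /(85/365) = -0.019427
r_USD = 0.0604 + 0.019427 = 0.079827
r_USD = 7.98%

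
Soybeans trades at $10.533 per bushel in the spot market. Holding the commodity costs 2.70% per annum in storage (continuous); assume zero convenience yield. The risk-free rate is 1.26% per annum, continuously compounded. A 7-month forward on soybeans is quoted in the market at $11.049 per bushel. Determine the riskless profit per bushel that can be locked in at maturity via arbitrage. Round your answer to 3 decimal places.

$0.270 per bushel

Fair forward: F* = S·e^(carry·T), with carry = (r + u) = 0.0126 + 0.0270 = 0.0396
F* = 10.533 · e^(0.0396 × 7/12) = 10.533 · e^0.023100 = 10.533 × 1.023369 = $10.7791
Market $11.049 > fair $10.7791: forward overpriced → cash-and-carry (buy spot, short the forward).
At maturity, profit = |F_mkt − F*| = |11.049 − 10.7791| = $0.270 per bushel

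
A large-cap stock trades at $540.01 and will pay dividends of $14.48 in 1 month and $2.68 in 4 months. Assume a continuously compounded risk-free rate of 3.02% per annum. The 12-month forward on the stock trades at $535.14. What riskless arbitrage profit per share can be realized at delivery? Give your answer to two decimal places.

$3.81 per share

PV(dividends) I = 14.48·e^(−0.0302·1/12) + 2.68·e^(−0.0302·4/12) = 17.0968
Fair forward F* = (S − I)·e^(rT) = (540.01 − 17.0968)·e^0.030200 = 522.9132 × 1.030661 = 538.9462
Market $535.14 < fair 538.9462: forward underpriced → reverse cash-and-carry (short the stock, invest proceeds at r, pay the dividends, go long the forward).
Profit at T = |F_mkt − F*| = |535.14 − 538.9462| = $3.81 per share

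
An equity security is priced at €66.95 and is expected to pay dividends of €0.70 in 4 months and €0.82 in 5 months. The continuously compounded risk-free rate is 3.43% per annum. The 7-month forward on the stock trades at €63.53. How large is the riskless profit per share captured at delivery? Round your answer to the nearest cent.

PV(dividends) I = 0.70·e^(−0.0343·4/12) + 0.82·e^(−0.0343·5/12) = 1.5004
Fair forward F* = (S − I)·e^(rT) = (66.95 − 1.5004)·e^0.020008 = 65.4496 × 1.020210 = 66.7723
Market €63.53 < fair 66.7723: forward underpriced → reverse cash-and-carry (short the stock, invest proceeds at r, pay the dividends, go long the forward).
Profit at T = |F_mkt − F*| = |63.53 − 66.7723| = €3.24 per share

€3.24 per share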